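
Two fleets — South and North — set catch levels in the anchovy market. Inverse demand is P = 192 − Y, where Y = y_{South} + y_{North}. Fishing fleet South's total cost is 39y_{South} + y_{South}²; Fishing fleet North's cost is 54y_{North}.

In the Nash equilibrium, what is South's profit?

Fishing fleet South's profit: π = y_{South}(192 − (y_{South} + y_{North})) − 39y_{South} − y_{South}².
∂π/∂y_{South} = 153 − 4y_{South} − y_{North} = 0, so y_{South} = 38.25 − 0.25y_{North}.
For North: ∂π/∂y_{North} = 138 − 2y_{North} − y_{South} = 0 ⇒ y_{North} = 69 − 0.5y_{South}.
Plugging y_{North} into South's best response: y_{South} = 38.25 − 0.25(69 − 0.5y_{South}) ⇒ 0.875y_{South} = 21, so y_{South} = 24.
Then y_{North} = 69 − 0.5·24 = 57.
Price P = 192 − 81 = 111.
South's profit: (111 − 39)·24 − (24)² = 1152.

1152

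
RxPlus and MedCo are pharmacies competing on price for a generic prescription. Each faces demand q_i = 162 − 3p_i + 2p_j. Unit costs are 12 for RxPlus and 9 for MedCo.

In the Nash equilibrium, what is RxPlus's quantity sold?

110.8125

RxPlus's profit: π = (p_{RxPlus} − 12)(162 − 3p_{RxPlus} + 2p_{MedCo}).
∂π/∂p_{RxPlus} = 198 − 6p_{RxPlus} + 2p_{MedCo} = 0 ⇒ p_{RxPlus} = 33 + (1/3)p_{MedCo}.
Similarly p_{MedCo} = 31.5 + (1/3)p_{RxPlus}.
Solving the two reaction functions simultaneously: (1 − (1/3)(1/3))p_{RxPlus} = 33 + (1/3)·31.5, so (8/9)p_{RxPlus} = 43.5 and p_{RxPlus} = 48.9375.
Then p_{MedCo} = 31.5 + (1/3)·48.9375 = 47.8125.
q_{RxPlus} = 162 − 3·48.9375 + 2·47.8125 = 110.8125.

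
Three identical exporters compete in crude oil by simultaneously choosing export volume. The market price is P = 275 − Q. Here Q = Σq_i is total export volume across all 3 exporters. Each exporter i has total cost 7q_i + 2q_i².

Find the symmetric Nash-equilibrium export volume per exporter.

A representative exporter's profit is π_i = q_i(275 − Q) − 7q_i − 2q_i², with Q = q_i + Σ_{j≠i} q_j.
First-order condition: 268 − 6q_i − Σ_{j≠i} q_j = 0.
With identical exporters, set every q_j = q: then 268 − 6q − 2q = 0, i.e. q = 268/8 = 33.5.

33.5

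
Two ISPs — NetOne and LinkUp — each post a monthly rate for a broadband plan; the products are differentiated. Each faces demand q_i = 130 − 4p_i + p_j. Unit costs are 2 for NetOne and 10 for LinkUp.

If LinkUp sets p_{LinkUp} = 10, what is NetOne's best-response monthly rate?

18.5

NetOne's profit: π = (p_{NetOne} − 2)(130 − 4p_{NetOne} + p_{LinkUp}).
∂π/∂p_{NetOne} = 138 − 8p_{NetOne} + p_{LinkUp} = 0 ⇒ p_{NetOne} = 17.25 + 0.125p_{LinkUp}.
At p_{LinkUp} = 10: p_{NetOne} = 17.25 + 0.125·10 = 18.5.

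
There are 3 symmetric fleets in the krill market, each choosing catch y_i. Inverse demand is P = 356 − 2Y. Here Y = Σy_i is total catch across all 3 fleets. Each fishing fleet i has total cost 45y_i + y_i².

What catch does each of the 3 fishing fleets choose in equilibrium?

A representative fishing fleet's profit is π_i = y_i(356 − 2Y) − 45y_i − y_i², with Y = y_i + Σ_{j≠i} y_j.
First-order condition: 311 − 6y_i − 2Σ_{j≠i} y_j = 0.
In a symmetric equilibrium every fishing fleet chooses the same y, so Σ_{j≠i} y_j = 2y. The condition becomes 311 − 10y = 0, giving y = 311/10 = 31.1.

31.1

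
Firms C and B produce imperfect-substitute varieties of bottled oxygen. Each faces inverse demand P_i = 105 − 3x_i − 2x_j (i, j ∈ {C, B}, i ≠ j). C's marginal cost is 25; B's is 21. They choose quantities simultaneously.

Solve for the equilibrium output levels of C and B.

Firm C's profit: π = x_C(105 − 3x_C − 2x_B) − 25x_C.
∂π/∂x_C = 80 − 6x_C − 2x_B = 0 ⇒ x_C = 40/3 − (1/3)x_B.
Similarly x_B = 14 − (1/3)x_C.
Solving the two reaction functions simultaneously: (1 − (−1/3)(−1/3))x_C = 40/3 − (1/3)·14, so (8/9)x_C = 26/3 and x_C = 9.75.
Then x_B = 14 − (1/3)·9.75 = 10.75.

9.75, 10.75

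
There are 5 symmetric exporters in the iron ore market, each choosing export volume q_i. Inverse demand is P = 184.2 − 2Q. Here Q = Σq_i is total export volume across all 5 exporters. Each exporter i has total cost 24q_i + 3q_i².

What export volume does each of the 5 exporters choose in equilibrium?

8.9

A representative exporter's profit is π_i = q_i(184.2 − 2Q) − 24q_i − 3q_i², with Q = q_i + Σ_{j≠i} q_j.
First-order condition: 160.2 − 10q_i − 2Σ_{j≠i} q_j = 0.
With identical exporters, set every q_j = q: then 160.2 − 10q − 8q = 0, i.e. q = 160.2/18 = 8.9.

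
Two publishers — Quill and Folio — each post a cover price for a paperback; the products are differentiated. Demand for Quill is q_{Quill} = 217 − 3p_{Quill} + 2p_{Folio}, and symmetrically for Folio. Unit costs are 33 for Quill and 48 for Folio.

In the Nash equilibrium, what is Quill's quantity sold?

Quill's profit: π = (p_{Quill} − 33)(217 − 3p_{Quill} + 2p_{Folio}).
∂π/∂p_{Quill} = 316 − 6p_{Quill} + 2p_{Folio} = 0 ⇒ p_{Quill} = 158/3 + (1/3)p_{Folio}.
Similarly p_{Folio} = 361/6 + (1/3)p_{Quill}.
Solving the two reaction functions simultaneously: (1 − (1/3)(1/3))p_{Quill} = 158/3 + (1/3)·(361/6), so (8/9)p_{Quill} = 1309/18 and p_{Quill} = 81.8125.
Then p_{Folio} = 361/6 + (1/3)·81.8125 = 87.4375.
q_{Quill} = 217 − 3·81.8125 + 2·87.4375 = 146.4375.

146.4375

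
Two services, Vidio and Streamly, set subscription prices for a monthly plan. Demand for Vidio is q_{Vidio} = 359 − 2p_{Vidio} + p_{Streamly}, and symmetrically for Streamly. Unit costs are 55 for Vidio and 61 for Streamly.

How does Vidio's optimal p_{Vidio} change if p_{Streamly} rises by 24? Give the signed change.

6

Vidio's profit: π = (p_{Vidio} − 55)(359 − 2p_{Vidio} + p_{Streamly}).
∂π/∂p_{Vidio} = 469 − 4p_{Vidio} + p_{Streamly} = 0 ⇒ p_{Vidio} = 117.25 + 0.25p_{Streamly}.
The reaction-function slope is 0.25, so a 24-unit rise in p_{Streamly} moves p_{Vidio} by 0.25 × 24 = 6. Vidio's best response rises — the actions are strategic complements.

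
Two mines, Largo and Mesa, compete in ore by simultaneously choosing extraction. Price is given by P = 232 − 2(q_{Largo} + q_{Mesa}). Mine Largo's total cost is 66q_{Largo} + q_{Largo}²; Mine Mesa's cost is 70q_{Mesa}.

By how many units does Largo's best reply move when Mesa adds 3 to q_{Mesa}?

Mine Largo's profit: π = q_{Largo}(232 − 2(q_{Largo} + q_{Mesa})) − 66q_{Largo} − q_{Largo}².
∂π/∂q_{Largo} = 166 − 6q_{Largo} − 2q_{Mesa} = 0, so q_{Largo} = 83/3 − (1/3)q_{Mesa}.
The reaction-function slope is −1/3, so a 3-unit rise in q_{Mesa} moves q_{Largo} by −1/3 × 3 = −1. Largo's best response falls — the actions are strategic substitutes.

-1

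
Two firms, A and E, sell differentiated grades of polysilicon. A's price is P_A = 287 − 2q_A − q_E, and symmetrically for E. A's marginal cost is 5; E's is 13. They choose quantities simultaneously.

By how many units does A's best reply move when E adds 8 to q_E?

-2

Firm A's profit: π = q_A(287 − 2q_A − q_E) − 5q_A.
∂π/∂q_A = 282 − 4q_A − q_E = 0 ⇒ q_A = 70.5 − 0.25q_E.
The reaction-function slope is −0.25, so an 8-unit rise in q_E moves q_A by −0.25 × 8 = −2. A's best response falls — the actions are strategic substitutes.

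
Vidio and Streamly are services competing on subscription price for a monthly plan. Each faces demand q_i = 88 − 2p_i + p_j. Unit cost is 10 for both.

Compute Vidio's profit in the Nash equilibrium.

Vidio's profit: π = (p_{Vidio} − 10)(88 − 2p_{Vidio} + p_{Streamly}).
∂π/∂p_{Vidio} = 108 − 4p_{Vidio} + p_{Streamly} = 0 ⇒ p_{Vidio} = 27 + 0.25p_{Streamly}.
Setting p_{Vidio} = p_{Streamly} in the reaction function: p_{Vidio} = 27 + 0.25p_{Vidio}, so p_{Vidio} = 27 / 0.75 = 36.
q_{Vidio} = 88 − 2·36 + 36 = 52.
Profit = (36 − 10)·52 = 1352.

1352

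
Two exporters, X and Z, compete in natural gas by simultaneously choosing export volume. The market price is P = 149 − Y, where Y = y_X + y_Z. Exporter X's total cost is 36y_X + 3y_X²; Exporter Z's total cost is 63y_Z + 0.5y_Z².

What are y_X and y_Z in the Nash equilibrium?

11, 25

Exporter X's profit: π = y_X(149 − (y_X + y_Z)) − 36y_X − 3y_X².
∂π/∂y_X = 113 − 8y_X − y_Z = 0, so y_X = 14.125 − 0.125y_Z.
For Z: ∂π/∂y_Z = 86 − 3y_Z − y_X = 0 ⇒ y_Z = 86/3 − (1/3)y_X.
Substituting the second reaction function into the first: y_X = 14.125 − 0.125(86/3 − (1/3)y_X), which gives (23/24)y_X = 253/24 ⇒ y_X = 11.
Then y_Z = 86/3 − (1/3)·11 = 25.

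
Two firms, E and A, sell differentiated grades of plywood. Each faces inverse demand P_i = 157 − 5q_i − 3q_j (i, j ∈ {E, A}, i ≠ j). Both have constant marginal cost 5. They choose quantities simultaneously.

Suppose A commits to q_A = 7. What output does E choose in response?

13.1

Firm E's profit: π = q_E(157 − 5q_E − 3q_A) − 5q_E.
∂π/∂q_E = 152 − 10q_E − 3q_A = 0 ⇒ q_E = 15.2 − 0.3q_A.
At q_A = 7: q_E = 15.2 − 0.3·7 = 13.1.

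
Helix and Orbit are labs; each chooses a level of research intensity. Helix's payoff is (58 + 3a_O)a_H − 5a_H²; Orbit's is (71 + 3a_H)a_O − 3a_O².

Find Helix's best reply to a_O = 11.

9.1

Expanding Helix's payoff: 58a_H + 3a_Oa_H − 5a_H².
∂π/∂a_H = 58 + 3a_O − 10a_H = 0, so a_H = 5.8 + 0.3a_O.
At a_O = 11: a_H = 5.8 + 0.3·11 = 9.1.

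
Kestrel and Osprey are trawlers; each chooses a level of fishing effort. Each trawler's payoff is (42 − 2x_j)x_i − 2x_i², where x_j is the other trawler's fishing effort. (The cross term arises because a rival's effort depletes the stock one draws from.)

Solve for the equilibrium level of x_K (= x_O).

7

Kestrel's payoff is (42 − 2x_O)x_K − 2x_K².
∂π/∂x_K = 42 − 2x_O − 4x_K = 0, so x_K = 10.5 − 0.5x_O.
By symmetry x_O = x_K; substituting into the reaction function, 1.5x_K = 10.5 and x_K = 7.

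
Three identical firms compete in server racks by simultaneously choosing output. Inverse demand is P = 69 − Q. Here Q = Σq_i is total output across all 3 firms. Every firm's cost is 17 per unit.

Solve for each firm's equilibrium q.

A representative firm's profit is π_i = q_i(69 − Q) − 17q_i, with Q = q_i + Σ_{j≠i} q_j.
First-order condition: 52 − 2q_i − Σ_{j≠i} q_j = 0.
Imposing symmetry (q_j = q for all j) turns Σ_{j≠i} q_j into 2q, so 52 = 4q and q = 13.

13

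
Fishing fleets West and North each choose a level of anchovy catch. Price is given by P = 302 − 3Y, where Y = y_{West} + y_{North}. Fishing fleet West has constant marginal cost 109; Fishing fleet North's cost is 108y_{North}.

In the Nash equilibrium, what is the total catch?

Fishing fleet West's profit: π = y_{West}(302 − 3(y_{West} + y_{North})) − 109y_{West}.
∂π/∂y_{West} = 193 − 6y_{West} − 3y_{North} = 0, so y_{West} = 193/6 − 0.5y_{North}.
By the same steps for North: y_{North} = 97/3 − 0.5y_{West}.
Solving the two reaction functions simultaneously: (1 − (−0.5)(−0.5))y_{West} = 193/6 − 0.5·(97/3), so 0.75y_{West} = 16 and y_{West} = 64/3.
Then y_{North} = 97/3 − 0.5·(64/3) = 65/3.
Total catch: 64/3 + 65/3 = 43.

43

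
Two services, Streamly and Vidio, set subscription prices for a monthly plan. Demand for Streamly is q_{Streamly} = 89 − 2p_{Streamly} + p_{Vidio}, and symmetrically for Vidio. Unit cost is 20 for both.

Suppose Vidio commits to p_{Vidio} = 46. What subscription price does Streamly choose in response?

Streamly's profit: π = (p_{Streamly} − 20)(89 − 2p_{Streamly} + p_{Vidio}).
∂π/∂p_{Streamly} = 129 − 4p_{Streamly} + p_{Vidio} = 0 ⇒ p_{Streamly} = 32.25 + 0.25p_{Vidio}.
At p_{Vidio} = 46: p_{Streamly} = 32.25 + 0.25·46 = 43.75.

43.75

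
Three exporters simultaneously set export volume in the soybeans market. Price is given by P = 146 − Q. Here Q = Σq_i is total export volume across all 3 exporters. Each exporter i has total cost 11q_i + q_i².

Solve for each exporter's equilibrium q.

22.5

A representative exporter's profit is π_i = q_i(146 − Q) − 11q_i − q_i², with Q = q_i + Σ_{j≠i} q_j.
First-order condition: 135 − 4q_i − Σ_{j≠i} q_j = 0.
With identical exporters, set every q_j = q: then 135 − 4q − 2q = 0, i.e. q = 135/6 = 22.5.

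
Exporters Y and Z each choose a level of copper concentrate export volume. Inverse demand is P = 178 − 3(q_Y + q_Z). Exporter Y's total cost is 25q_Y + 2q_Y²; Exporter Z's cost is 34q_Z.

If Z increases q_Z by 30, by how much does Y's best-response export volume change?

-9

Exporter Y's profit: π = q_Y(178 − 3(q_Y + q_Z)) − 25q_Y − 2q_Y².
∂π/∂q_Y = 153 − 10q_Y − 3q_Z = 0, so q_Y = 15.3 − 0.3q_Z.
The reaction-function slope is −0.3, so a 30-unit rise in q_Z moves q_Y by −0.3 × 30 = −9. Y's best response falls — the actions are strategic substitutes.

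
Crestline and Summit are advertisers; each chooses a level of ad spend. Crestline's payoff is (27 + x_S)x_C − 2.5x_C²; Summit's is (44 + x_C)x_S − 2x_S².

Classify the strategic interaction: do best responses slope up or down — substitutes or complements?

Expanding Crestline's payoff: 27x_C + x_Sx_C − 2.5x_C².
∂π/∂x_C = 27 + x_S − 5x_C = 0, so x_C = 5.4 + 0.2x_S.
The best-response slope dx_C/dx_S = 0.2 > 0: the reaction function is upward-sloping, so the choices are strategic complements.

strategic complements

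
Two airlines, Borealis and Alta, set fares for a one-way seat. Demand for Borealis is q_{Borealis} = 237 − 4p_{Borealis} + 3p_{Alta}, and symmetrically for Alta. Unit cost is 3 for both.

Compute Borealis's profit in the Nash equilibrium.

8760.96

Borealis's profit: π = (p_{Borealis} − 3)(237 − 4p_{Borealis} + 3p_{Alta}).
∂π/∂p_{Borealis} = 249 − 8p_{Borealis} + 3p_{Alta} = 0 ⇒ p_{Borealis} = 31.125 + 0.375p_{Alta}.
Setting p_{Borealis} = p_{Alta} in the reaction function: p_{Borealis} = 31.125 + 0.375p_{Borealis}, so p_{Borealis} = 31.125 / 0.625 = 49.8.
q_{Borealis} = 237 − 4·49.8 + 3·49.8 = 187.2.
Profit = (49.8 − 3)·187.2 = 8760.96.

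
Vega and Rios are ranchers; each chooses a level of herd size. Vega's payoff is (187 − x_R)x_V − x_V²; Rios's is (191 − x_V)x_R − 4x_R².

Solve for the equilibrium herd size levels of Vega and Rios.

87, 13

Expanding Vega's payoff: 187x_V − x_Rx_V − x_V².
∂π/∂x_V = 187 − x_R − 2x_V = 0, so x_V = 93.5 − 0.5x_R.
Likewise for Rios: x_R = 23.875 − 0.125x_V.
Plugging x_R into Vega's best response: x_V = 93.5 − 0.5(23.875 − 0.125x_V) ⇒ 0.9375x_V = 81.5625, so x_V = 87.
Then x_R = 23.875 − 0.125·87 = 13.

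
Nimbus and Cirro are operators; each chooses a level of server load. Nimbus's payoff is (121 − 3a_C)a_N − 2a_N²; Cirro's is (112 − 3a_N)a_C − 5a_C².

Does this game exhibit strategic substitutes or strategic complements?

Expanding Nimbus's payoff: 121a_N − 3a_Ca_N − 2a_N².
∂π/∂a_N = 121 − 3a_C − 4a_N = 0, so a_N = 30.25 − 0.75a_C.
The best-response slope da_N/da_C = −0.75 < 0: the reaction function is downward-sloping, so the choices are strategic substitutes.

strategic substitutes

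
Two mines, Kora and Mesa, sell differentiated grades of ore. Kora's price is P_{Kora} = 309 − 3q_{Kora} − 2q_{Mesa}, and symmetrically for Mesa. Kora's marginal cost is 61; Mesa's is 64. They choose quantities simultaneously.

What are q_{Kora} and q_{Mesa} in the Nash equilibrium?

31.1875, 30.4375

Mine Kora's profit: π = q_{Kora}(309 − 3q_{Kora} − 2q_{Mesa}) − 61q_{Kora}.
∂π/∂q_{Kora} = 248 − 6q_{Kora} − 2q_{Mesa} = 0 ⇒ q_{Kora} = 124/3 − (1/3)q_{Mesa}.
Similarly q_{Mesa} = 245/6 − (1/3)q_{Kora}.
Solving the two reaction functions simultaneously: (1 − (−1/3)(−1/3))q_{Kora} = 124/3 − (1/3)·(245/6), so (8/9)q_{Kora} = 499/18 and q_{Kora} = 31.1875.
Then q_{Mesa} = 245/6 − (1/3)·31.1875 = 30.4375.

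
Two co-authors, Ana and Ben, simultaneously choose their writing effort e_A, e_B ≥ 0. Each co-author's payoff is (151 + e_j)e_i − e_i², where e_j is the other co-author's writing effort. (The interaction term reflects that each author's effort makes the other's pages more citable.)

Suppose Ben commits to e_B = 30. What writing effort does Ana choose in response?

Ana's payoff is (151 + e_B)e_A − e_A².
∂π/∂e_A = 151 + e_B − 2e_A = 0, so e_A = 75.5 + 0.5e_B.
At e_B = 30: e_A = 75.5 + 0.5·30 = 90.5.

90.5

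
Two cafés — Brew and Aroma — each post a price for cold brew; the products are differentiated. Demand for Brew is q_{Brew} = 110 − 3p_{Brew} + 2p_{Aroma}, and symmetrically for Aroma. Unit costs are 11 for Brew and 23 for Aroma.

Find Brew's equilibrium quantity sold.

81

Brew's profit: π = (p_{Brew} − 11)(110 − 3p_{Brew} + 2p_{Aroma}).
∂π/∂p_{Brew} = 143 − 6p_{Brew} + 2p_{Aroma} = 0 ⇒ p_{Brew} = 143/6 + (1/3)p_{Aroma}.
Similarly p_{Aroma} = 179/6 + (1/3)p_{Brew}.
Substituting the second reaction function into the first: p_{Brew} = 143/6 + (1/3)(179/6 + (1/3)p_{Brew}), which gives (8/9)p_{Brew} = 304/9 ⇒ p_{Brew} = 38.
Then p_{Aroma} = 179/6 + (1/3)·38 = 42.5.
q_{Brew} = 110 − 3·38 + 2·42.5 = 81.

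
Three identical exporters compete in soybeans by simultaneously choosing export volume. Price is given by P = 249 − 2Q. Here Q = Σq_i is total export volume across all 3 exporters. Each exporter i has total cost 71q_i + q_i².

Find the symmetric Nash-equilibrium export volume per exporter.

A representative exporter's profit is π_i = q_i(249 − 2Q) − 71q_i − q_i², with Q = q_i + Σ_{j≠i} q_j.
First-order condition: 178 − 6q_i − 2Σ_{j≠i} q_j = 0.
Imposing symmetry (q_j = q for all j) turns Σ_{j≠i} q_j into 2q, so 178 = 10q and q = 17.8.

17.8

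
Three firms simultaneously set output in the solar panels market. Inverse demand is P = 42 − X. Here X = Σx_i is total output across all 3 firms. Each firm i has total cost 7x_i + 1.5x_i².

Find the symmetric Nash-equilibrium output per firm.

5

A representative firm's profit is π_i = x_i(42 − X) − 7x_i − 1.5x_i², with X = x_i + Σ_{j≠i} x_j.
First-order condition: 35 − 5x_i − Σ_{j≠i} x_j = 0.
Imposing symmetry (x_j = x for all j) turns Σ_{j≠i} x_j into 2x, so 35 = 7x and x = 5.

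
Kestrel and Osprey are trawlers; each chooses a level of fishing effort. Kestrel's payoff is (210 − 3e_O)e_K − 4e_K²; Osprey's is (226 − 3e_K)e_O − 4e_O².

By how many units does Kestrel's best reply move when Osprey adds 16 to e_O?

Expanding Kestrel's payoff: 210e_K − 3e_Oe_K − 4e_K².
∂π/∂e_K = 210 − 3e_O − 8e_K = 0, so e_K = 26.25 − 0.375e_O.
The reaction-function slope is −0.375, so a 16-unit rise in e_O moves e_K by −0.375 × 16 = −6. Kestrel's best response falls — the actions are strategic substitutes.

-6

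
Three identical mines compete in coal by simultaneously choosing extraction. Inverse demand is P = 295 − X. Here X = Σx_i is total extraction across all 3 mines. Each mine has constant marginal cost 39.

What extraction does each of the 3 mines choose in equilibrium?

A representative mine's profit is π_i = x_i(295 − X) − 39x_i, with X = x_i + Σ_{j≠i} x_j.
First-order condition: 256 − 2x_i − Σ_{j≠i} x_j = 0.
In a symmetric equilibrium every mine chooses the same x, so Σ_{j≠i} x_j = 2x. The condition becomes 256 − 4x = 0, giving x = 256/4 = 64.

64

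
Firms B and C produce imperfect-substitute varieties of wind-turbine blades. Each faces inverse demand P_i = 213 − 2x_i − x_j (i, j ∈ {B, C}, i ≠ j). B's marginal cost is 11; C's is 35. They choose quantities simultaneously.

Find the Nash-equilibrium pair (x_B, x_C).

42, 34

Firm B's profit: π = x_B(213 − 2x_B − x_C) − 11x_B.
∂π/∂x_B = 202 − 4x_B − x_C = 0 ⇒ x_B = 50.5 − 0.25x_C.
Similarly x_C = 44.5 − 0.25x_B.
Solving the two reaction functions simultaneously: (1 − (−0.25)(−0.25))x_B = 50.5 − 0.25·44.5, so 0.9375x_B = 39.375 and x_B = 42.
Then x_C = 44.5 − 0.25·42 = 34.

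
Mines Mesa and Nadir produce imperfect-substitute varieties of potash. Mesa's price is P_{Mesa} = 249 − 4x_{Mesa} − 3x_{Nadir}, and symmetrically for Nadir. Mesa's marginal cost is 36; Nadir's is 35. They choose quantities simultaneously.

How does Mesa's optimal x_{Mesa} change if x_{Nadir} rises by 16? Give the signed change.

-6

Mine Mesa's profit: π = x_{Mesa}(249 − 4x_{Mesa} − 3x_{Nadir}) − 36x_{Mesa}.
∂π/∂x_{Mesa} = 213 − 8x_{Mesa} − 3x_{Nadir} = 0 ⇒ x_{Mesa} = 26.625 − 0.375x_{Nadir}.
The reaction-function slope is −0.375, so a 16-unit rise in x_{Nadir} moves x_{Mesa} by −0.375 × 16 = −6. Mesa's best response falls — the actions are strategic substitutes.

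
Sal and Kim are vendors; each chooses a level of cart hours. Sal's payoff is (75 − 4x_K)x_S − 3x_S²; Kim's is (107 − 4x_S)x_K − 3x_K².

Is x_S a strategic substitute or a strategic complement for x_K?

Expanding Sal's payoff: 75x_S − 4x_Kx_S − 3x_S².
∂π/∂x_S = 75 − 4x_K − 6x_S = 0, so x_S = 12.5 − (2/3)x_K.
The best-response slope dx_S/dx_K = −2/3 < 0: the reaction function is downward-sloping, so the choices are strategic substitutes.

strategic substitutes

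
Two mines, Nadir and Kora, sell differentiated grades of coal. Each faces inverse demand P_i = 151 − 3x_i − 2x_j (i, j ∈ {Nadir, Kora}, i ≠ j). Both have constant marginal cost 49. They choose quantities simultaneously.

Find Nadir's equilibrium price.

87.25

Mine Nadir's profit: π = x_{Nadir}(151 − 3x_{Nadir} − 2x_{Kora}) − 49x_{Nadir}.
∂π/∂x_{Nadir} = 102 − 6x_{Nadir} − 2x_{Kora} = 0 ⇒ x_{Nadir} = 17 − (1/3)x_{Kora}.
By symmetry x_{Kora} = x_{Nadir}; substituting into the reaction function, (4/3)x_{Nadir} = 17 and x_{Nadir} = 12.75.
P_{Nadir} = 151 − 3·12.75 − 2·12.75 = 87.25.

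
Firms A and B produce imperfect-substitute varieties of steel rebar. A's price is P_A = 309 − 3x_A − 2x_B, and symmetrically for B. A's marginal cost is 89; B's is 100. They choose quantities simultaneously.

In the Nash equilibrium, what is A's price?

173.5625

Firm A's profit: π = x_A(309 − 3x_A − 2x_B) − 89x_A.
∂π/∂x_A = 220 − 6x_A − 2x_B = 0 ⇒ x_A = 110/3 − (1/3)x_B.
Similarly x_B = 209/6 − (1/3)x_A.
Substituting the second reaction function into the first: x_A = 110/3 − (1/3)(209/6 − (1/3)x_A), which gives (8/9)x_A = 451/18 ⇒ x_A = 28.1875.
Then x_B = 209/6 − (1/3)·28.1875 = 25.4375.
P_A = 309 − 3·28.1875 − 2·25.4375 = 173.5625.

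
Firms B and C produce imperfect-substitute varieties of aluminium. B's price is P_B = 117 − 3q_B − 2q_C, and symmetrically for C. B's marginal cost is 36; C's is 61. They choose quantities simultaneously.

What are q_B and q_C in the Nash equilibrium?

Firm B's profit: π = q_B(117 − 3q_B − 2q_C) − 36q_B.
∂π/∂q_B = 81 − 6q_B − 2q_C = 0 ⇒ q_B = 13.5 − (1/3)q_C.
Similarly q_C = 28/3 − (1/3)q_B.
Solving the two reaction functions simultaneously: (1 − (−1/3)(−1/3))q_B = 13.5 − (1/3)·(28/3), so (8/9)q_B = 187/18 and q_B = 11.6875.
Then q_C = 28/3 − (1/3)·11.6875 = 5.4375.

11.6875, 5.4375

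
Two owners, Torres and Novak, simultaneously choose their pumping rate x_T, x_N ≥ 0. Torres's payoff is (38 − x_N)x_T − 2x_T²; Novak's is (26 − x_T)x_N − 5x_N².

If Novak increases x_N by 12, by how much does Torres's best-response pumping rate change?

Expanding Torres's payoff: 38x_T − x_Nx_T − 2x_T².
∂π/∂x_T = 38 − x_N − 4x_T = 0, so x_T = 9.5 − 0.25x_N.
The reaction-function slope is −0.25, so a 12-unit rise in x_N moves x_T by −0.25 × 12 = −3. Torres's best response falls — the actions are strategic substitutes.

-3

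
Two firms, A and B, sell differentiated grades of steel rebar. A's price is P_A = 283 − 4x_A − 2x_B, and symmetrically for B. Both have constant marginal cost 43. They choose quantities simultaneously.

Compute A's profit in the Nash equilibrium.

Firm A's profit: π = x_A(283 − 4x_A − 2x_B) − 43x_A.
∂π/∂x_A = 240 − 8x_A − 2x_B = 0 ⇒ x_A = 30 − 0.25x_B.
Setting x_A = x_B in the reaction function: x_A = 30 − 0.25x_A, so x_A = 30 / 1.25 = 24.
P_A = 283 − 4·24 − 2·24 = 139.
Profit = (139 − 43)·24 = 2304.

2304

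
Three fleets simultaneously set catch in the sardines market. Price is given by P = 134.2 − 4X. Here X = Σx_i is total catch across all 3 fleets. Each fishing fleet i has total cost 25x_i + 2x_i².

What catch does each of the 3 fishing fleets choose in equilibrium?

5.46

A representative fishing fleet's profit is π_i = x_i(134.2 − 4X) − 25x_i − 2x_i², with X = x_i + Σ_{j≠i} x_j.
First-order condition: 109.2 − 12x_i − 4Σ_{j≠i} x_j = 0.
Imposing symmetry (x_j = x for all j) turns Σ_{j≠i} x_j into 2x, so 109.2 = 20x and x = 5.46.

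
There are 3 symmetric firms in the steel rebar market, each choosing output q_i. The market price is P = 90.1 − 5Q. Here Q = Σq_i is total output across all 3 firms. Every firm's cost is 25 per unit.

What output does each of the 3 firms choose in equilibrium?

A representative firm's profit is π_i = q_i(90.1 − 5Q) − 25q_i, with Q = q_i + Σ_{j≠i} q_j.
First-order condition: 65.1 − 10q_i − 5Σ_{j≠i} q_j = 0.
In a symmetric equilibrium every firm chooses the same q, so Σ_{j≠i} q_j = 2q. The condition becomes 65.1 − 20q = 0, giving q = 65.1/20 = 3.255.

3.255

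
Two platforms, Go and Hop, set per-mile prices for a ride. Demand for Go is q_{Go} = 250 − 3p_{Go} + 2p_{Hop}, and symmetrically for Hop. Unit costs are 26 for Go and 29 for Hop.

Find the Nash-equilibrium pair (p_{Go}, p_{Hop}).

Go's profit: π = (p_{Go} − 26)(250 − 3p_{Go} + 2p_{Hop}).
∂π/∂p_{Go} = 328 − 6p_{Go} + 2p_{Hop} = 0 ⇒ p_{Go} = 164/3 + (1/3)p_{Hop}.
Similarly p_{Hop} = 337/6 + (1/3)p_{Go}.
Substituting the second reaction function into the first: p_{Go} = 164/3 + (1/3)(337/6 + (1/3)p_{Go}), which gives (8/9)p_{Go} = 1321/18 ⇒ p_{Go} = 82.5625.
Then p_{Hop} = 337/6 + (1/3)·82.5625 = 83.6875.

82.5625, 83.6875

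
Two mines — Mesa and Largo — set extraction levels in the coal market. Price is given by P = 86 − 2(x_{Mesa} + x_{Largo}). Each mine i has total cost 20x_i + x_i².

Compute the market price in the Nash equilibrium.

53

Mine Mesa's profit: π = x_{Mesa}(86 − 2(x_{Mesa} + x_{Largo})) − 20x_{Mesa} − x_{Mesa}².
∂π/∂x_{Mesa} = 66 − 6x_{Mesa} − 2x_{Largo} = 0, so x_{Mesa} = 11 − (1/3)x_{Largo}.
By symmetry x_{Largo} = x_{Mesa}; substituting into the reaction function, (4/3)x_{Mesa} = 11 and x_{Mesa} = 8.25.
Equilibrium price: P = 86 − 2·16.5 = 53.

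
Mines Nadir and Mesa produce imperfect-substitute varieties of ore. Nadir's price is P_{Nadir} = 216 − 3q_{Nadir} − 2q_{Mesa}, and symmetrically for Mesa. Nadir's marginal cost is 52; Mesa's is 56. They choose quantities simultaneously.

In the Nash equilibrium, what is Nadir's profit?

Mine Nadir's profit: π = q_{Nadir}(216 − 3q_{Nadir} − 2q_{Mesa}) − 52q_{Nadir}.
∂π/∂q_{Nadir} = 164 − 6q_{Nadir} − 2q_{Mesa} = 0 ⇒ q_{Nadir} = 82/3 − (1/3)q_{Mesa}.
Similarly q_{Mesa} = 80/3 − (1/3)q_{Nadir}.
Substituting the second reaction function into the first: q_{Nadir} = 82/3 − (1/3)(80/3 − (1/3)q_{Nadir}), which gives (8/9)q_{Nadir} = 166/9 ⇒ q_{Nadir} = 20.75.
Then q_{Mesa} = 80/3 − (1/3)·20.75 = 19.75.
P_{Nadir} = 216 − 3·20.75 − 2·19.75 = 114.25.
Profit = (114.25 − 52)·20.75 = 1291.6875.

1291.6875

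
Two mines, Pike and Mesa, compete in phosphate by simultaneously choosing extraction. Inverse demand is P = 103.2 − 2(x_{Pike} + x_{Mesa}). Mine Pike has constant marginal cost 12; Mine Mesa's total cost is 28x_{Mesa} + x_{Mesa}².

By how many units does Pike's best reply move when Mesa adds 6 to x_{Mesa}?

Mine Pike's profit: π = x_{Pike}(103.2 − 2(x_{Pike} + x_{Mesa})) − 12x_{Pike}.
∂π/∂x_{Pike} = 91.2 − 4x_{Pike} − 2x_{Mesa} = 0, so x_{Pike} = 22.8 − 0.5x_{Mesa}.
The reaction-function slope is −0.5, so a 6-unit rise in x_{Mesa} moves x_{Pike} by −0.5 × 6 = −3. Pike's best response falls — the actions are strategic substitutes.

-3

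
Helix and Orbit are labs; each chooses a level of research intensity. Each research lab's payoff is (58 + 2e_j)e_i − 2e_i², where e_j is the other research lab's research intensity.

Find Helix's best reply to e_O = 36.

32.5

Helix's payoff is (58 + 2e_O)e_H − 2e_H².
∂π/∂e_H = 58 + 2e_O − 4e_H = 0, so e_H = 14.5 + 0.5e_O.
At e_O = 36: e_H = 14.5 + 0.5·36 = 32.5.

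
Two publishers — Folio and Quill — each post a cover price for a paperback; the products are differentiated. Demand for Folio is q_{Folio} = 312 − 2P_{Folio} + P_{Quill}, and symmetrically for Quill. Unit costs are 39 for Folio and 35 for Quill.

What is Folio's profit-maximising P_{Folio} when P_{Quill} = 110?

Folio's profit: π = (P_{Folio} − 39)(312 − 2P_{Folio} + P_{Quill}).
∂π/∂P_{Folio} = 390 − 4P_{Folio} + P_{Quill} = 0 ⇒ P_{Folio} = 97.5 + 0.25P_{Quill}.
At P_{Quill} = 110: P_{Folio} = 97.5 + 0.25·110 = 125.

125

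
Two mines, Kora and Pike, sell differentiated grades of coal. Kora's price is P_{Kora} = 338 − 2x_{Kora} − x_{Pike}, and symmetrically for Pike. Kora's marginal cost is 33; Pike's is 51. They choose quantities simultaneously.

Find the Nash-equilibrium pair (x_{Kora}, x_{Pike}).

Mine Kora's profit: π = x_{Kora}(338 − 2x_{Kora} − x_{Pike}) − 33x_{Kora}.
∂π/∂x_{Kora} = 305 − 4x_{Kora} − x_{Pike} = 0 ⇒ x_{Kora} = 76.25 − 0.25x_{Pike}.
Similarly x_{Pike} = 71.75 − 0.25x_{Kora}.
Solving the two reaction functions simultaneously: (1 − (−0.25)(−0.25))x_{Kora} = 76.25 − 0.25·71.75, so 0.9375x_{Kora} = 58.3125 and x_{Kora} = 62.2.
Then x_{Pike} = 71.75 − 0.25·62.2 = 56.2.

62.2, 56.2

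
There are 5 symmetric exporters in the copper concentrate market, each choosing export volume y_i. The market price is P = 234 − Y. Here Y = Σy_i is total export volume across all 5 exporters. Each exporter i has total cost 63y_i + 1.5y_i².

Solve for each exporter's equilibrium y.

19

A representative exporter's profit is π_i = y_i(234 − Y) − 63y_i − 1.5y_i², with Y = y_i + Σ_{j≠i} y_j.
First-order condition: 171 − 5y_i − Σ_{j≠i} y_j = 0.
In a symmetric equilibrium every exporter chooses the same y, so Σ_{j≠i} y_j = 4y. The condition becomes 171 − 9y = 0, giving y = 171/9 = 19.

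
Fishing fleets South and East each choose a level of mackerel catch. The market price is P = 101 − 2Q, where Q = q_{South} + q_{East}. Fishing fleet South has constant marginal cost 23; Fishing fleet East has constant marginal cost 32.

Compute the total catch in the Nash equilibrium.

Fishing fleet South's profit: π = q_{South}(101 − 2(q_{South} + q_{East})) − 23q_{South}.
∂π/∂q_{South} = 78 − 4q_{South} − 2q_{East} = 0, so q_{South} = 19.5 − 0.5q_{East}.
By the same steps for East: q_{East} = 17.25 − 0.5q_{South}.
Plugging q_{East} into South's best response: q_{South} = 19.5 − 0.5(17.25 − 0.5q_{South}) ⇒ 0.75q_{South} = 10.875, so q_{South} = 14.5.
Then q_{East} = 17.25 − 0.5·14.5 = 10.
Total catch: 14.5 + 10 = 24.5.

24.5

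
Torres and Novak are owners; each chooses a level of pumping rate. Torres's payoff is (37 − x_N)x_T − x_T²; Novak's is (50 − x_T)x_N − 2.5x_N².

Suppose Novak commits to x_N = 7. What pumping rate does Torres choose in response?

15

Expanding Torres's payoff: 37x_T − x_Nx_T − x_T².
∂π/∂x_T = 37 − x_N − 2x_T = 0, so x_T = 18.5 − 0.5x_N.
At x_N = 7: x_T = 18.5 − 0.5·7 = 15.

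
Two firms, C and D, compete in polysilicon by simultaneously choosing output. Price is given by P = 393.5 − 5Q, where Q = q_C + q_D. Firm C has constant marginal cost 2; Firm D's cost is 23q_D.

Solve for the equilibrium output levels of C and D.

Firm C's profit: π = q_C(393.5 − 5(q_C + q_D)) − 2q_C.
∂π/∂q_C = 391.5 − 10q_C − 5q_D = 0, so q_C = 39.15 − 0.5q_D.
By the same steps for D: q_D = 37.05 − 0.5q_C.
Plugging q_D into C's best response: q_C = 39.15 − 0.5(37.05 − 0.5q_C) ⇒ 0.75q_C = 20.625, so q_C = 27.5.
Then q_D = 37.05 − 0.5·27.5 = 23.3.

27.5, 23.3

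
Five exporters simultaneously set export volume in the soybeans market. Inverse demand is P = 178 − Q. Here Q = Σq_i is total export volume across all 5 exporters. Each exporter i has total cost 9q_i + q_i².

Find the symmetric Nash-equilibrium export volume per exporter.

A representative exporter's profit is π_i = q_i(178 − Q) − 9q_i − q_i², with Q = q_i + Σ_{j≠i} q_j.
First-order condition: 169 − 4q_i − Σ_{j≠i} q_j = 0.
In a symmetric equilibrium every exporter chooses the same q, so Σ_{j≠i} q_j = 4q. The condition becomes 169 − 8q = 0, giving q = 169/8 = 21.125.

21.125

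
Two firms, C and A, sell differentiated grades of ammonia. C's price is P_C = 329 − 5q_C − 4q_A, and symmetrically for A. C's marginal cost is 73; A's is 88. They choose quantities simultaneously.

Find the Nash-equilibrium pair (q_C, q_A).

Firm C's profit: π = q_C(329 − 5q_C − 4q_A) − 73q_C.
∂π/∂q_C = 256 − 10q_C − 4q_A = 0 ⇒ q_C = 25.6 − 0.4q_A.
Similarly q_A = 24.1 − 0.4q_C.
Substituting the second reaction function into the first: q_C = 25.6 − 0.4(24.1 − 0.4q_C), which gives 0.84q_C = 15.96 ⇒ q_C = 19.
Then q_A = 24.1 − 0.4·19 = 16.5.

19, 16.5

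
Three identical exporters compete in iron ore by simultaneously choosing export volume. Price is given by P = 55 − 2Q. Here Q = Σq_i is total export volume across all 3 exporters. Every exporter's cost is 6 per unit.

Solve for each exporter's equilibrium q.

6.125

A representative exporter's profit is π_i = q_i(55 − 2Q) − 6q_i, with Q = q_i + Σ_{j≠i} q_j.
First-order condition: 49 − 4q_i − 2Σ_{j≠i} q_j = 0.
With identical exporters, set every q_j = q: then 49 − 4q − 4q = 0, i.e. q = 49/8 = 6.125.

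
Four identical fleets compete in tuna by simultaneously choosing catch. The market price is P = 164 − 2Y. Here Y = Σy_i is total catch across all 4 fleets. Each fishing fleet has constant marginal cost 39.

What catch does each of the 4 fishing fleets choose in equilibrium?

12.5

A representative fishing fleet's profit is π_i = y_i(164 − 2Y) − 39y_i, with Y = y_i + Σ_{j≠i} y_j.
First-order condition: 125 − 4y_i − 2Σ_{j≠i} y_j = 0.
Imposing symmetry (y_j = y for all j) turns Σ_{j≠i} y_j into 3y, so 125 = 10y and y = 12.5.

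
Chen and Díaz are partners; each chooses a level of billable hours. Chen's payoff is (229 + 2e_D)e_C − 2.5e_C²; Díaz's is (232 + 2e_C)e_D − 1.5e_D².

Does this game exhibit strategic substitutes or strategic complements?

Expanding Chen's payoff: 229e_C + 2e_De_C − 2.5e_C².
∂π/∂e_C = 229 + 2e_D − 5e_C = 0, so e_C = 45.8 + 0.4e_D.
The best-response slope de_C/de_D = 0.4 > 0: the reaction function is upward-sloping, so the choices are strategic complements.

strategic complements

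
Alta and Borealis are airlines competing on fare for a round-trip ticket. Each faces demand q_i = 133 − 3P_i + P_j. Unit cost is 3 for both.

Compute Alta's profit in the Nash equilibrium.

1935.48

Alta's profit: π = (P_{Alta} − 3)(133 − 3P_{Alta} + P_{Borealis}).
∂π/∂P_{Alta} = 142 − 6P_{Alta} + P_{Borealis} = 0 ⇒ P_{Alta} = 71/3 + (1/6)P_{Borealis}.
Setting P_{Alta} = P_{Borealis} in the reaction function: P_{Alta} = 71/3 + (1/6)P_{Alta}, so P_{Alta} = (71/3) / (5/6) = 28.4.
q_{Alta} = 133 − 3·28.4 + 28.4 = 76.2.
Profit = (28.4 − 3)·76.2 = 1935.48.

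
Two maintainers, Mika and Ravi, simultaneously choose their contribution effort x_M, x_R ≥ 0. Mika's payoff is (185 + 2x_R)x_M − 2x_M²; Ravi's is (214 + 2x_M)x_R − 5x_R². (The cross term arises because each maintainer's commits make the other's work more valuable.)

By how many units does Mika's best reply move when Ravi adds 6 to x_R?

Expanding Mika's payoff: 185x_M + 2x_Rx_M − 2x_M².
∂π/∂x_M = 185 + 2x_R − 4x_M = 0, so x_M = 46.25 + 0.5x_R.
The reaction-function slope is 0.5, so a 6-unit rise in x_R moves x_M by 0.5 × 6 = 3. Mika's best response rises — the actions are strategic complements.

3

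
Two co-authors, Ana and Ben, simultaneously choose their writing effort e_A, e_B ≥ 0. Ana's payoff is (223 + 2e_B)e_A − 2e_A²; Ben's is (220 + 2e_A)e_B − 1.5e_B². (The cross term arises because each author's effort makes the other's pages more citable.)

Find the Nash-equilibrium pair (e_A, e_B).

138.625, 165.75

Expanding Ana's payoff: 223e_A + 2e_Be_A − 2e_A².
∂π/∂e_A = 223 + 2e_B − 4e_A = 0, so e_A = 55.75 + 0.5e_B.
Likewise for Ben: e_B = 220/3 + (2/3)e_A.
Substituting the second reaction function into the first: e_A = 55.75 + 0.5(220/3 + (2/3)e_A), which gives (2/3)e_A = 1109/12 ⇒ e_A = 138.625.
Then e_B = 220/3 + (2/3)·138.625 = 165.75.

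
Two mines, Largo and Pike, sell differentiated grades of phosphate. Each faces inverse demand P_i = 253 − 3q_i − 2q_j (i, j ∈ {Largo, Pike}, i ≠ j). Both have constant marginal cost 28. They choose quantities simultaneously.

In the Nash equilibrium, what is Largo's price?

Mine Largo's profit: π = q_{Largo}(253 − 3q_{Largo} − 2q_{Pike}) − 28q_{Largo}.
∂π/∂q_{Largo} = 225 − 6q_{Largo} − 2q_{Pike} = 0 ⇒ q_{Largo} = 37.5 − (1/3)q_{Pike}.
Setting q_{Largo} = q_{Pike} in the reaction function: q_{Largo} = 37.5 − (1/3)q_{Largo}, so q_{Largo} = 37.5 / (4/3) = 28.125.
P_{Largo} = 253 − 3·28.125 − 2·28.125 = 112.375.

112.375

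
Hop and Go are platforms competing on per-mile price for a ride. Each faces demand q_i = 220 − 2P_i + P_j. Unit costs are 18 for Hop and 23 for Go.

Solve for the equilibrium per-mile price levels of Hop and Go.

86, 88

Hop's profit: π = (P_{Hop} − 18)(220 − 2P_{Hop} + P_{Go}).
∂π/∂P_{Hop} = 256 − 4P_{Hop} + P_{Go} = 0 ⇒ P_{Hop} = 64 + 0.25P_{Go}.
Similarly P_{Go} = 66.5 + 0.25P_{Hop}.
Solving the two reaction functions simultaneously: (1 − (0.25)(0.25))P_{Hop} = 64 + 0.25·66.5, so 0.9375P_{Hop} = 80.625 and P_{Hop} = 86.
Then P_{Go} = 66.5 + 0.25·86 = 88.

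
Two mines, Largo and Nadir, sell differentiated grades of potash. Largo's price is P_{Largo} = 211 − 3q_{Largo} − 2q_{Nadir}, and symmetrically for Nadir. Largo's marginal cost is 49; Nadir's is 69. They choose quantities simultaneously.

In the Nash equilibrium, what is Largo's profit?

1386.75

Mine Largo's profit: π = q_{Largo}(211 − 3q_{Largo} − 2q_{Nadir}) − 49q_{Largo}.
∂π/∂q_{Largo} = 162 − 6q_{Largo} − 2q_{Nadir} = 0 ⇒ q_{Largo} = 27 − (1/3)q_{Nadir}.
Similarly q_{Nadir} = 71/3 − (1/3)q_{Largo}.
Solving the two reaction functions simultaneously: (1 − (−1/3)(−1/3))q_{Largo} = 27 − (1/3)·(71/3), so (8/9)q_{Largo} = 172/9 and q_{Largo} = 21.5.
Then q_{Nadir} = 71/3 − (1/3)·21.5 = 16.5.
P_{Largo} = 211 − 3·21.5 − 2·16.5 = 113.5.
Profit = (113.5 − 49)·21.5 = 1386.75.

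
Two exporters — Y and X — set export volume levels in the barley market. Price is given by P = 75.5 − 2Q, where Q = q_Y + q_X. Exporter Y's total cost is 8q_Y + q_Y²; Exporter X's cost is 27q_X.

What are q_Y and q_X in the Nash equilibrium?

Exporter Y's profit: π = q_Y(75.5 − 2(q_Y + q_X)) − 8q_Y − q_Y².
∂π/∂q_Y = 67.5 − 6q_Y − 2q_X = 0, so q_Y = 11.25 − (1/3)q_X.
For X: ∂π/∂q_X = 48.5 − 4q_X − 2q_Y = 0 ⇒ q_X = 12.125 − 0.5q_Y.
Substituting the second reaction function into the first: q_Y = 11.25 − (1/3)(12.125 − 0.5q_Y), which gives (5/6)q_Y = 173/24 ⇒ q_Y = 8.65.
Then q_X = 12.125 − 0.5·8.65 = 7.8.

8.65, 7.8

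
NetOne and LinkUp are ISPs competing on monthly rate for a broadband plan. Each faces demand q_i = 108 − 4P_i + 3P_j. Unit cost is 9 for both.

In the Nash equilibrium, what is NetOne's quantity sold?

79.2

NetOne's profit: π = (P_{NetOne} − 9)(108 − 4P_{NetOne} + 3P_{LinkUp}).
∂π/∂P_{NetOne} = 144 − 8P_{NetOne} + 3P_{LinkUp} = 0 ⇒ P_{NetOne} = 18 + 0.375P_{LinkUp}.
The game is symmetric, so in equilibrium P_{LinkUp} = P_{NetOne}: the reaction function gives 0.625P_{NetOne} = 18, hence P_{NetOne} = 28.8.
q_{NetOne} = 108 − 4·28.8 + 3·28.8 = 79.2.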